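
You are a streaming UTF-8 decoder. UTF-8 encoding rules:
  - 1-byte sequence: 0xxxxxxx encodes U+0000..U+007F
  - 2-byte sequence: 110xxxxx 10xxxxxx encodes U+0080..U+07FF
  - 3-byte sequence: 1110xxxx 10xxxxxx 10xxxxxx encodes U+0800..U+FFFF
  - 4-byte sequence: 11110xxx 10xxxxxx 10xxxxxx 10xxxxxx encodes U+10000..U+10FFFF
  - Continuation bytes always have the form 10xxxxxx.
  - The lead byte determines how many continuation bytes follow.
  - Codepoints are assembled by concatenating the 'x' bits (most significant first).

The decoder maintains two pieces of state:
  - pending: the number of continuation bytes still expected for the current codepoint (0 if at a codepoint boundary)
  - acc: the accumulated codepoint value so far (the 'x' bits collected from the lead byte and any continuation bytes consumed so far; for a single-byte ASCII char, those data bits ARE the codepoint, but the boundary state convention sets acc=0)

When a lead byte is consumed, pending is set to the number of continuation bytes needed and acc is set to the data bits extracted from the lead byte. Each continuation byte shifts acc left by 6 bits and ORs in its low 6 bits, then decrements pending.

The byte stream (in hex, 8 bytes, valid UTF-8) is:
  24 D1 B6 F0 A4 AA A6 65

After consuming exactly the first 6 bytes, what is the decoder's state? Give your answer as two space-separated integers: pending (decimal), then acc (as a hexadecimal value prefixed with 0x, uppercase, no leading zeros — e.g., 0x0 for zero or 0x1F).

Answer: 1 0x92A

Derivation:
Byte[0]=24: 1-byte. pending=0, acc=0x0
Byte[1]=D1: 2-byte lead. pending=1, acc=0x11
Byte[2]=B6: continuation. acc=(acc<<6)|0x36=0x476, pending=0
Byte[3]=F0: 4-byte lead. pending=3, acc=0x0
Byte[4]=A4: continuation. acc=(acc<<6)|0x24=0x24, pending=2
Byte[5]=AA: continuation. acc=(acc<<6)|0x2A=0x92A, pending=1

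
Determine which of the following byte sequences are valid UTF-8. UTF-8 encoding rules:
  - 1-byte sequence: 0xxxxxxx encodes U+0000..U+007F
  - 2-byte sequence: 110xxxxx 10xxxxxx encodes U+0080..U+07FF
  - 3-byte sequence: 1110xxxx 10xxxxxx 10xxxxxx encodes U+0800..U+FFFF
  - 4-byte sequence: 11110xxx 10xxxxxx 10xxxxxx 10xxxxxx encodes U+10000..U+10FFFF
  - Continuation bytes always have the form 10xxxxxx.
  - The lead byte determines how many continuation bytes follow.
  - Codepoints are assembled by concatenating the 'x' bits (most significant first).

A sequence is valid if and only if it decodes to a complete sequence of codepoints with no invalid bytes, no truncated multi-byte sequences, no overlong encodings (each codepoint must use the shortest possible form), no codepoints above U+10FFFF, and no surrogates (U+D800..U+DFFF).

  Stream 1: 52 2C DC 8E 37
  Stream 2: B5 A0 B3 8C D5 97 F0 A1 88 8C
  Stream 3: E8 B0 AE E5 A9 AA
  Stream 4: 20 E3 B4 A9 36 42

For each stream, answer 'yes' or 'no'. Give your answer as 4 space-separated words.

Answer: yes no yes yes

Derivation:
Stream 1: decodes cleanly. VALID
Stream 2: error at byte offset 0. INVALID
Stream 3: decodes cleanly. VALID
Stream 4: decodes cleanly. VALID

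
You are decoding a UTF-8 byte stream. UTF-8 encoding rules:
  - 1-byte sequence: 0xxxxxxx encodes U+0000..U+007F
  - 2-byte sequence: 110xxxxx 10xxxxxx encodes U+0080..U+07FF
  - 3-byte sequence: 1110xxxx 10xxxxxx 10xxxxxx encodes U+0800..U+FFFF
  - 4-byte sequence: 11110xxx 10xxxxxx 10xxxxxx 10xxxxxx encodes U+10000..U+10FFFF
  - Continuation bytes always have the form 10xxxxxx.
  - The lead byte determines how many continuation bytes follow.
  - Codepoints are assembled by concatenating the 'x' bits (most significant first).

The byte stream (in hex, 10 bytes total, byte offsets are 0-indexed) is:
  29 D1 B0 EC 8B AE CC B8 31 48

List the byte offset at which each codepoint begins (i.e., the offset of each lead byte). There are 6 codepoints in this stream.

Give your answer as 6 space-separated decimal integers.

Answer: 0 1 3 6 8 9

Derivation:
Byte[0]=29: 1-byte ASCII. cp=U+0029
Byte[1]=D1: 2-byte lead, need 1 cont bytes. acc=0x11
Byte[2]=B0: continuation. acc=(acc<<6)|0x30=0x470
Completed: cp=U+0470 (starts at byte 1)
Byte[3]=EC: 3-byte lead, need 2 cont bytes. acc=0xC
Byte[4]=8B: continuation. acc=(acc<<6)|0x0B=0x30B
Byte[5]=AE: continuation. acc=(acc<<6)|0x2E=0xC2EE
Completed: cp=U+C2EE (starts at byte 3)
Byte[6]=CC: 2-byte lead, need 1 cont bytes. acc=0xC
Byte[7]=B8: continuation. acc=(acc<<6)|0x38=0x338
Completed: cp=U+0338 (starts at byte 6)
Byte[8]=31: 1-byte ASCII. cp=U+0031
Byte[9]=48: 1-byte ASCII. cp=U+0048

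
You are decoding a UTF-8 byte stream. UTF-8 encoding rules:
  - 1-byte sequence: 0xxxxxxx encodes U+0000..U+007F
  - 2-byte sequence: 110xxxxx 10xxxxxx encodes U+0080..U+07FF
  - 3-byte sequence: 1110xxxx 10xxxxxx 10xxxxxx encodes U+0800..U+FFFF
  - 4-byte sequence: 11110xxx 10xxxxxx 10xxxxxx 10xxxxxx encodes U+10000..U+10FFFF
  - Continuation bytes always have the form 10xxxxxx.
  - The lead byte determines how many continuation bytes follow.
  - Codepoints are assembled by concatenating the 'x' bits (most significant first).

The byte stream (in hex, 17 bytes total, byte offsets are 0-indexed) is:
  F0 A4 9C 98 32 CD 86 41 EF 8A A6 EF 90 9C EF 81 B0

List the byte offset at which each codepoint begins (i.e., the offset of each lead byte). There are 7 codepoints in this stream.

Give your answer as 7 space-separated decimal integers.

Byte[0]=F0: 4-byte lead, need 3 cont bytes. acc=0x0
Byte[1]=A4: continuation. acc=(acc<<6)|0x24=0x24
Byte[2]=9C: continuation. acc=(acc<<6)|0x1C=0x91C
Byte[3]=98: continuation. acc=(acc<<6)|0x18=0x24718
Completed: cp=U+24718 (starts at byte 0)
Byte[4]=32: 1-byte ASCII. cp=U+0032
Byte[5]=CD: 2-byte lead, need 1 cont bytes. acc=0xD
Byte[6]=86: continuation. acc=(acc<<6)|0x06=0x346
Completed: cp=U+0346 (starts at byte 5)
Byte[7]=41: 1-byte ASCII. cp=U+0041
Byte[8]=EF: 3-byte lead, need 2 cont bytes. acc=0xF
Byte[9]=8A: continuation. acc=(acc<<6)|0x0A=0x3CA
Byte[10]=A6: continuation. acc=(acc<<6)|0x26=0xF2A6
Completed: cp=U+F2A6 (starts at byte 8)
Byte[11]=EF: 3-byte lead, need 2 cont bytes. acc=0xF
Byte[12]=90: continuation. acc=(acc<<6)|0x10=0x3D0
Byte[13]=9C: continuation. acc=(acc<<6)|0x1C=0xF41C
Completed: cp=U+F41C (starts at byte 11)
Byte[14]=EF: 3-byte lead, need 2 cont bytes. acc=0xF
Byte[15]=81: continuation. acc=(acc<<6)|0x01=0x3C1
Byte[16]=B0: continuation. acc=(acc<<6)|0x30=0xF070
Completed: cp=U+F070 (starts at byte 14)

Answer: 0 4 5 7 8 11 14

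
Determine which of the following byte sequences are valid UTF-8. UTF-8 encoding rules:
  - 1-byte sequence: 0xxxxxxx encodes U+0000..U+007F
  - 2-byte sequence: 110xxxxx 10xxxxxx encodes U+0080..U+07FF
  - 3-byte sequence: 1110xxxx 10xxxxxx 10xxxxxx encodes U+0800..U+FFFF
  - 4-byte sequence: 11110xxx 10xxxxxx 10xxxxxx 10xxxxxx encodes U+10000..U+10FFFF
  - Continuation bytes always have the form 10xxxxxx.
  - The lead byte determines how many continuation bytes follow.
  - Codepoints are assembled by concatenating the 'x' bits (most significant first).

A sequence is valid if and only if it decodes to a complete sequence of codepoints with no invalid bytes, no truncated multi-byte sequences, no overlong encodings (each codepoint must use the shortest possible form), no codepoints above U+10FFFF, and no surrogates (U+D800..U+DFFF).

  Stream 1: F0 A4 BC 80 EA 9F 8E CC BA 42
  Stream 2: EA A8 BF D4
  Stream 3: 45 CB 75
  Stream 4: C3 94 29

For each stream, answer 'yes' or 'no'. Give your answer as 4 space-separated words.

Stream 1: decodes cleanly. VALID
Stream 2: error at byte offset 4. INVALID
Stream 3: error at byte offset 2. INVALID
Stream 4: decodes cleanly. VALID

Answer: yes no no yes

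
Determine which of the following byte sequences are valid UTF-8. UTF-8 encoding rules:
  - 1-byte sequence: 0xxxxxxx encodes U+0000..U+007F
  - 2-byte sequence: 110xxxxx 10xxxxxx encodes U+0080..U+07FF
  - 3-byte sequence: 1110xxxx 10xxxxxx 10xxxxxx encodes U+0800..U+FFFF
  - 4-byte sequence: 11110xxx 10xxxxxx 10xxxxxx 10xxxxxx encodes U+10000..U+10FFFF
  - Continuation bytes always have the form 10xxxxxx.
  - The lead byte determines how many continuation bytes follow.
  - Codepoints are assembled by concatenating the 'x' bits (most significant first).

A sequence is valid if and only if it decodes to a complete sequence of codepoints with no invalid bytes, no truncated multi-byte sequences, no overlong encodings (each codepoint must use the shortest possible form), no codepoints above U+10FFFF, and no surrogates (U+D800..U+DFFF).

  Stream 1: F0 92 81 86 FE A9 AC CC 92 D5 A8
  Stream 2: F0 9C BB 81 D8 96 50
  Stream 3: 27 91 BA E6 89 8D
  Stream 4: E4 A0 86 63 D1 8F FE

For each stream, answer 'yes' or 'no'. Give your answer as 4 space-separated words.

Stream 1: error at byte offset 4. INVALID
Stream 2: decodes cleanly. VALID
Stream 3: error at byte offset 1. INVALID
Stream 4: error at byte offset 6. INVALID

Answer: no yes no no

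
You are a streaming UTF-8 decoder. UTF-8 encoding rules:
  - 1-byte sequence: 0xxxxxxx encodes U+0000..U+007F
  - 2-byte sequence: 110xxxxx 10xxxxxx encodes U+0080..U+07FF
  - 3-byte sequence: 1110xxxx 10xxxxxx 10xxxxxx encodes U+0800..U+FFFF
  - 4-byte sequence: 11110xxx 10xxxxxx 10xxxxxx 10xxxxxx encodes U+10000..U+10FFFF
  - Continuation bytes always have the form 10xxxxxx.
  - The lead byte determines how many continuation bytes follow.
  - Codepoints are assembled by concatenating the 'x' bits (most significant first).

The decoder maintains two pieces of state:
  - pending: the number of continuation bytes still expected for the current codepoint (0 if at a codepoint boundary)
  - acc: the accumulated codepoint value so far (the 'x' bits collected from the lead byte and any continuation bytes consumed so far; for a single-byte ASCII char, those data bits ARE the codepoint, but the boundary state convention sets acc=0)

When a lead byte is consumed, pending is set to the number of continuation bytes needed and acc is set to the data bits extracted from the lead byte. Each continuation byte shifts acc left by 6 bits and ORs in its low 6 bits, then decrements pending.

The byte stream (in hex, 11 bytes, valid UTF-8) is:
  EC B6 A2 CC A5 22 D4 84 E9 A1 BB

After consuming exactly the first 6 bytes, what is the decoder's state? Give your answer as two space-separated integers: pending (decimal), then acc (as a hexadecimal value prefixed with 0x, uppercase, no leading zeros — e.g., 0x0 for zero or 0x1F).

Answer: 0 0x0

Derivation:
Byte[0]=EC: 3-byte lead. pending=2, acc=0xC
Byte[1]=B6: continuation. acc=(acc<<6)|0x36=0x336, pending=1
Byte[2]=A2: continuation. acc=(acc<<6)|0x22=0xCDA2, pending=0
Byte[3]=CC: 2-byte lead. pending=1, acc=0xC
Byte[4]=A5: continuation. acc=(acc<<6)|0x25=0x325, pending=0
Byte[5]=22: 1-byte. pending=0, acc=0x0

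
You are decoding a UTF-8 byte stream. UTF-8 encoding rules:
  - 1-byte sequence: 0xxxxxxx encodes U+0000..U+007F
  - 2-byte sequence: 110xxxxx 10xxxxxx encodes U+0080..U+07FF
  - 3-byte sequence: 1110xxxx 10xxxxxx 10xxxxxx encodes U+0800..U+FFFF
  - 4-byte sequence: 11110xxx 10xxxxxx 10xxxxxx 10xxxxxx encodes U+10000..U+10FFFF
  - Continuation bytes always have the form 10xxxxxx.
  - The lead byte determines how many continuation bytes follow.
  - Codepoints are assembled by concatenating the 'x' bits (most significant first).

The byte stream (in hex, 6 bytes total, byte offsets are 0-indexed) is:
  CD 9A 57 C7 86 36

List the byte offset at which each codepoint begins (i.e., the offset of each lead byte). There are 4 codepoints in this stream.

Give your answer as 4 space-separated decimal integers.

Answer: 0 2 3 5

Derivation:
Byte[0]=CD: 2-byte lead, need 1 cont bytes. acc=0xD
Byte[1]=9A: continuation. acc=(acc<<6)|0x1A=0x35A
Completed: cp=U+035A (starts at byte 0)
Byte[2]=57: 1-byte ASCII. cp=U+0057
Byte[3]=C7: 2-byte lead, need 1 cont bytes. acc=0x7
Byte[4]=86: continuation. acc=(acc<<6)|0x06=0x1C6
Completed: cp=U+01C6 (starts at byte 3)
Byte[5]=36: 1-byte ASCII. cp=U+0036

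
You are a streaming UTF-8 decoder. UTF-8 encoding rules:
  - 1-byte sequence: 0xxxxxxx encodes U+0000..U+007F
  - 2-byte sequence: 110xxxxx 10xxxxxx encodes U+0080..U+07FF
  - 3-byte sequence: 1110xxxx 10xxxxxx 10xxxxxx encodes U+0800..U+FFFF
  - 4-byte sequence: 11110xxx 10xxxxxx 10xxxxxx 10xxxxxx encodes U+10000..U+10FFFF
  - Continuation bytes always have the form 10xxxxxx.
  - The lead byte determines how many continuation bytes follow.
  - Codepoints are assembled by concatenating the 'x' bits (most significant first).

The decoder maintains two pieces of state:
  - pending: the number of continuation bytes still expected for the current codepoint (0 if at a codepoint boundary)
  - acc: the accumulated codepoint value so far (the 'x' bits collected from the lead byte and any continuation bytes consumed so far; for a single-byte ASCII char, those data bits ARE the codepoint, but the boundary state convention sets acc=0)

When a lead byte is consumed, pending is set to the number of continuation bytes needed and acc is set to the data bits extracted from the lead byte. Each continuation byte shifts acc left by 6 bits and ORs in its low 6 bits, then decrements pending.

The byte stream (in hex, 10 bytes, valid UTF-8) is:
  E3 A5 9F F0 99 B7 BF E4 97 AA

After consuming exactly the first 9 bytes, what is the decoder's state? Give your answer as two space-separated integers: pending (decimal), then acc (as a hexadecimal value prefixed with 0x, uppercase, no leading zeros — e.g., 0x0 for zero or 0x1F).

Answer: 1 0x117

Derivation:
Byte[0]=E3: 3-byte lead. pending=2, acc=0x3
Byte[1]=A5: continuation. acc=(acc<<6)|0x25=0xE5, pending=1
Byte[2]=9F: continuation. acc=(acc<<6)|0x1F=0x395F, pending=0
Byte[3]=F0: 4-byte lead. pending=3, acc=0x0
Byte[4]=99: continuation. acc=(acc<<6)|0x19=0x19, pending=2
Byte[5]=B7: continuation. acc=(acc<<6)|0x37=0x677, pending=1
Byte[6]=BF: continuation. acc=(acc<<6)|0x3F=0x19DFF, pending=0
Byte[7]=E4: 3-byte lead. pending=2, acc=0x4
Byte[8]=97: continuation. acc=(acc<<6)|0x17=0x117, pending=1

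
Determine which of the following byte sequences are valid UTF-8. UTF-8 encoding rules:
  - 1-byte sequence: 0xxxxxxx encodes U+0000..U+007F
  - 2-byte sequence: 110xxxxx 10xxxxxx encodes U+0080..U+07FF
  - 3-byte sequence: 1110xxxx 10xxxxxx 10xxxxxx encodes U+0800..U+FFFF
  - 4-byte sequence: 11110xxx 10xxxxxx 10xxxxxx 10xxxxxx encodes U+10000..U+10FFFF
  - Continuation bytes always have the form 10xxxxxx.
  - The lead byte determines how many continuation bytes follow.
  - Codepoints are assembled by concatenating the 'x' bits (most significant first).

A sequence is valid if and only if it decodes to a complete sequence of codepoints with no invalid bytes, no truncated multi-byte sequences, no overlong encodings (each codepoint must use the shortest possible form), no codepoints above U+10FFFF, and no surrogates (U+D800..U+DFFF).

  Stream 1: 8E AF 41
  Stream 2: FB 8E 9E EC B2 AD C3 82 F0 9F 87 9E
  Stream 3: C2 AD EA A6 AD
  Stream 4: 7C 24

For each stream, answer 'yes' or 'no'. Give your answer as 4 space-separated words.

Answer: no no yes yes

Derivation:
Stream 1: error at byte offset 0. INVALID
Stream 2: error at byte offset 0. INVALID
Stream 3: decodes cleanly. VALID
Stream 4: decodes cleanly. VALID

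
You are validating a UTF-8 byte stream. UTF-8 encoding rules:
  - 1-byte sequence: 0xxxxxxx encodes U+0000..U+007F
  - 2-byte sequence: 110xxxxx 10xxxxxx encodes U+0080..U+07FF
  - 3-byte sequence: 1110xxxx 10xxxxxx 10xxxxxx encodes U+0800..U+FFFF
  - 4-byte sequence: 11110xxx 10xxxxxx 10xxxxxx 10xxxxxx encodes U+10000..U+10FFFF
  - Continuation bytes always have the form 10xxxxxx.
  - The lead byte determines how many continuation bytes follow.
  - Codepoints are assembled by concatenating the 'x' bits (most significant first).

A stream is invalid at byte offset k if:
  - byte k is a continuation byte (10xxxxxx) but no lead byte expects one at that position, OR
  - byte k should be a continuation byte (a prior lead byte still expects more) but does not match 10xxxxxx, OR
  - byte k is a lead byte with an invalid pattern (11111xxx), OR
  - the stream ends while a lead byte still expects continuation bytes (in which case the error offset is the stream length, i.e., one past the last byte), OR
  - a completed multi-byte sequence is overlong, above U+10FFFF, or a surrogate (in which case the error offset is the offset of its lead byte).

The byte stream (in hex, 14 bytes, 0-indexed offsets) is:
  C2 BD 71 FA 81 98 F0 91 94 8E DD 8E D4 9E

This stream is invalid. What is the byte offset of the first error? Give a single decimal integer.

Byte[0]=C2: 2-byte lead, need 1 cont bytes. acc=0x2
Byte[1]=BD: continuation. acc=(acc<<6)|0x3D=0xBD
Completed: cp=U+00BD (starts at byte 0)
Byte[2]=71: 1-byte ASCII. cp=U+0071
Byte[3]=FA: INVALID lead byte (not 0xxx/110x/1110/11110)

Answer: 3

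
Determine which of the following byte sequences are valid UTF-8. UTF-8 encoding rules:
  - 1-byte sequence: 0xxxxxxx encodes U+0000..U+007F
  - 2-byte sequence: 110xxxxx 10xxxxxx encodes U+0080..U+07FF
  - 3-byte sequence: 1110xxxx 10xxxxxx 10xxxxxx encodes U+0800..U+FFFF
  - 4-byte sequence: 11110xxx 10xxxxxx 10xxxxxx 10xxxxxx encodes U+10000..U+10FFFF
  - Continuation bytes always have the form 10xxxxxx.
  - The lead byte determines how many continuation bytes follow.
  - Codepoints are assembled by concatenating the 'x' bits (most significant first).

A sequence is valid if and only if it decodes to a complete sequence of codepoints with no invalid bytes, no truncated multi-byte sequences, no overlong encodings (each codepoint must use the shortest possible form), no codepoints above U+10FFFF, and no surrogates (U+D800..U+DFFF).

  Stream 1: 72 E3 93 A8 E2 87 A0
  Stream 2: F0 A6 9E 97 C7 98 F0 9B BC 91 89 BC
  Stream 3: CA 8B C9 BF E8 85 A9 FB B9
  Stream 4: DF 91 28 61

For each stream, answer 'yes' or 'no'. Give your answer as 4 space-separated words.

Stream 1: decodes cleanly. VALID
Stream 2: error at byte offset 10. INVALID
Stream 3: error at byte offset 7. INVALID
Stream 4: decodes cleanly. VALID

Answer: yes no no yes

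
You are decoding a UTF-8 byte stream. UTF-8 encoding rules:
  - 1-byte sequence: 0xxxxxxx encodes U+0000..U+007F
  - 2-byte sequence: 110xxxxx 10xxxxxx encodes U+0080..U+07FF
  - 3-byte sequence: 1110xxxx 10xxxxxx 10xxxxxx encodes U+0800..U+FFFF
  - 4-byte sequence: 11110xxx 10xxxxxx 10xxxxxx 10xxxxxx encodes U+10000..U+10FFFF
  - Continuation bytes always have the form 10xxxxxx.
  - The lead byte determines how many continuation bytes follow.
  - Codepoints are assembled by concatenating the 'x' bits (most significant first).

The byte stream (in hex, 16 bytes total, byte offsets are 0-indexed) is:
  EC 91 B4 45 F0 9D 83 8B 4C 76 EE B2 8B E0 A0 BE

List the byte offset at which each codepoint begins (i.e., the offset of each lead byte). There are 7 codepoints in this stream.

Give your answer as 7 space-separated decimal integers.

Byte[0]=EC: 3-byte lead, need 2 cont bytes. acc=0xC
Byte[1]=91: continuation. acc=(acc<<6)|0x11=0x311
Byte[2]=B4: continuation. acc=(acc<<6)|0x34=0xC474
Completed: cp=U+C474 (starts at byte 0)
Byte[3]=45: 1-byte ASCII. cp=U+0045
Byte[4]=F0: 4-byte lead, need 3 cont bytes. acc=0x0
Byte[5]=9D: continuation. acc=(acc<<6)|0x1D=0x1D
Byte[6]=83: continuation. acc=(acc<<6)|0x03=0x743
Byte[7]=8B: continuation. acc=(acc<<6)|0x0B=0x1D0CB
Completed: cp=U+1D0CB (starts at byte 4)
Byte[8]=4C: 1-byte ASCII. cp=U+004C
Byte[9]=76: 1-byte ASCII. cp=U+0076
Byte[10]=EE: 3-byte lead, need 2 cont bytes. acc=0xE
Byte[11]=B2: continuation. acc=(acc<<6)|0x32=0x3B2
Byte[12]=8B: continuation. acc=(acc<<6)|0x0B=0xEC8B
Completed: cp=U+EC8B (starts at byte 10)
Byte[13]=E0: 3-byte lead, need 2 cont bytes. acc=0x0
Byte[14]=A0: continuation. acc=(acc<<6)|0x20=0x20
Byte[15]=BE: continuation. acc=(acc<<6)|0x3E=0x83E
Completed: cp=U+083E (starts at byte 13)

Answer: 0 3 4 8 9 10 13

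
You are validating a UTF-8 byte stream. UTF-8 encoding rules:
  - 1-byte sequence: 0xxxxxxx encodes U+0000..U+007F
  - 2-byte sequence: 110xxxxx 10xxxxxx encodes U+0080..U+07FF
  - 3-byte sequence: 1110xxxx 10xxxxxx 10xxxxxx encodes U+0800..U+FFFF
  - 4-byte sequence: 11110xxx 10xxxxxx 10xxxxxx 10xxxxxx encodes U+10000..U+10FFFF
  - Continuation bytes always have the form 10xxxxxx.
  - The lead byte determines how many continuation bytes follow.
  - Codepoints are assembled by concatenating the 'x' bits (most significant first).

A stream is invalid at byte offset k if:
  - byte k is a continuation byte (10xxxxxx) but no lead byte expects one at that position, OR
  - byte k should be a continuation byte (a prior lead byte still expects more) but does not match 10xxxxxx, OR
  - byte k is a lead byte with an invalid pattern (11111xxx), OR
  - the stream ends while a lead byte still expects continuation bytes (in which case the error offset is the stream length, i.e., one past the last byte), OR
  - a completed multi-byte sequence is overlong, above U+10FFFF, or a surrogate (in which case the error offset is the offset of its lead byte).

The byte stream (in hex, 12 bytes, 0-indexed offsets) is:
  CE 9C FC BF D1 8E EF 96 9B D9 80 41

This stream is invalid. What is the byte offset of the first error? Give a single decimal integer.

Answer: 2

Derivation:
Byte[0]=CE: 2-byte lead, need 1 cont bytes. acc=0xE
Byte[1]=9C: continuation. acc=(acc<<6)|0x1C=0x39C
Completed: cp=U+039C (starts at byte 0)
Byte[2]=FC: INVALID lead byte (not 0xxx/110x/1110/11110)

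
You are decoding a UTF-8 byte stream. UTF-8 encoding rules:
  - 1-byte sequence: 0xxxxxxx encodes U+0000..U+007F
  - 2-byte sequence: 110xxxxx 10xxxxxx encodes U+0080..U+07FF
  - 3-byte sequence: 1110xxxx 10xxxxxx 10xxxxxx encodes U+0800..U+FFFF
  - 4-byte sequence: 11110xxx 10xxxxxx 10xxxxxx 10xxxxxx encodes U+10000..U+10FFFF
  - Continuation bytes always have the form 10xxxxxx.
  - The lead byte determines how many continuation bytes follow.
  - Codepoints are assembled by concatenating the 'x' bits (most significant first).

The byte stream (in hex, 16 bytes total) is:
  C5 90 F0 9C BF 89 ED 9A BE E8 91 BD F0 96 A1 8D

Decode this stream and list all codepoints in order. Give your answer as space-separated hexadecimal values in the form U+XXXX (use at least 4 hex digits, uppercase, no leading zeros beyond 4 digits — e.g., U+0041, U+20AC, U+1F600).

Answer: U+0150 U+1CFC9 U+D6BE U+847D U+1684D

Derivation:
Byte[0]=C5: 2-byte lead, need 1 cont bytes. acc=0x5
Byte[1]=90: continuation. acc=(acc<<6)|0x10=0x150
Completed: cp=U+0150 (starts at byte 0)
Byte[2]=F0: 4-byte lead, need 3 cont bytes. acc=0x0
Byte[3]=9C: continuation. acc=(acc<<6)|0x1C=0x1C
Byte[4]=BF: continuation. acc=(acc<<6)|0x3F=0x73F
Byte[5]=89: continuation. acc=(acc<<6)|0x09=0x1CFC9
Completed: cp=U+1CFC9 (starts at byte 2)
Byte[6]=ED: 3-byte lead, need 2 cont bytes. acc=0xD
Byte[7]=9A: continuation. acc=(acc<<6)|0x1A=0x35A
Byte[8]=BE: continuation. acc=(acc<<6)|0x3E=0xD6BE
Completed: cp=U+D6BE (starts at byte 6)
Byte[9]=E8: 3-byte lead, need 2 cont bytes. acc=0x8
Byte[10]=91: continuation. acc=(acc<<6)|0x11=0x211
Byte[11]=BD: continuation. acc=(acc<<6)|0x3D=0x847D
Completed: cp=U+847D (starts at byte 9)
Byte[12]=F0: 4-byte lead, need 3 cont bytes. acc=0x0
Byte[13]=96: continuation. acc=(acc<<6)|0x16=0x16
Byte[14]=A1: continuation. acc=(acc<<6)|0x21=0x5A1
Byte[15]=8D: continuation. acc=(acc<<6)|0x0D=0x1684D
Completed: cp=U+1684D (starts at byte 12)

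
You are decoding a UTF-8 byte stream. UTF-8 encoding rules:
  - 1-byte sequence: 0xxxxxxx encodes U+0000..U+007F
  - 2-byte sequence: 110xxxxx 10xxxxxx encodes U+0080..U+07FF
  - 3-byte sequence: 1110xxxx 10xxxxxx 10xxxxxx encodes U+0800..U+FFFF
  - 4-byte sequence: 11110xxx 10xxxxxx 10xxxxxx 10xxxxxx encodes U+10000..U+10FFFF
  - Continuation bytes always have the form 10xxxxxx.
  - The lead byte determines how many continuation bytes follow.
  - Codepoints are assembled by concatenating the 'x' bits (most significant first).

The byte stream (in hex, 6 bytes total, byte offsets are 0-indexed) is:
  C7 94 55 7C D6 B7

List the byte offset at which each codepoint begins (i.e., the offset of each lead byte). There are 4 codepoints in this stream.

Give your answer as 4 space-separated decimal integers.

Answer: 0 2 3 4

Derivation:
Byte[0]=C7: 2-byte lead, need 1 cont bytes. acc=0x7
Byte[1]=94: continuation. acc=(acc<<6)|0x14=0x1D4
Completed: cp=U+01D4 (starts at byte 0)
Byte[2]=55: 1-byte ASCII. cp=U+0055
Byte[3]=7C: 1-byte ASCII. cp=U+007C
Byte[4]=D6: 2-byte lead, need 1 cont bytes. acc=0x16
Byte[5]=B7: continuation. acc=(acc<<6)|0x37=0x5B7
Completed: cp=U+05B7 (starts at byte 4)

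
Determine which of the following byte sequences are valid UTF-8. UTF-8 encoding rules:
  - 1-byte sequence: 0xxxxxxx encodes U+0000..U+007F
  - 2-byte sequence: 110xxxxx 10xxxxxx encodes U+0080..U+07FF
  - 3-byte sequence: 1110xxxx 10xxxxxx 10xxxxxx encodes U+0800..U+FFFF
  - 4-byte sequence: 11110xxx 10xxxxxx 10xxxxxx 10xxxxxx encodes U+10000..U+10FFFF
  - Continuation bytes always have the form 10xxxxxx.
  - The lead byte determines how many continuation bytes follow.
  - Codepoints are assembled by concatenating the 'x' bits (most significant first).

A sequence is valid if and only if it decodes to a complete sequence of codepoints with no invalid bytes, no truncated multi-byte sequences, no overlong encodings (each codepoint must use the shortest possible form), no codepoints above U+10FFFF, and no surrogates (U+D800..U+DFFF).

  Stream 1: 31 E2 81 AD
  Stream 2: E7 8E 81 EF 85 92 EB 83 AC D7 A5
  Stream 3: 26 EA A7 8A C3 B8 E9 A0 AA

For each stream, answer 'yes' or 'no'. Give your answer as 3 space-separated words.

Stream 1: decodes cleanly. VALID
Stream 2: decodes cleanly. VALID
Stream 3: decodes cleanly. VALID

Answer: yes yes yes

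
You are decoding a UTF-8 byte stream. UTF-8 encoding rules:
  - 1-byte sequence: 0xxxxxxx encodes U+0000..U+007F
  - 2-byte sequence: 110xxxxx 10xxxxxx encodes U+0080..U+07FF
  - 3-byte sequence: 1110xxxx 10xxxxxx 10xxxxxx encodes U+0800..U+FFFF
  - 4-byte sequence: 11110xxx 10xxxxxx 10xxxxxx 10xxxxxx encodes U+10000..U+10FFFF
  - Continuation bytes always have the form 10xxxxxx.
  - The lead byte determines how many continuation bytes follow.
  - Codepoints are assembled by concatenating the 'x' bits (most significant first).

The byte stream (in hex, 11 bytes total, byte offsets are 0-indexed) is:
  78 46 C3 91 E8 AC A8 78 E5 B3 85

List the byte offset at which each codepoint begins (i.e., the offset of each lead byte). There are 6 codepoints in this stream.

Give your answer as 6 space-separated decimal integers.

Byte[0]=78: 1-byte ASCII. cp=U+0078
Byte[1]=46: 1-byte ASCII. cp=U+0046
Byte[2]=C3: 2-byte lead, need 1 cont bytes. acc=0x3
Byte[3]=91: continuation. acc=(acc<<6)|0x11=0xD1
Completed: cp=U+00D1 (starts at byte 2)
Byte[4]=E8: 3-byte lead, need 2 cont bytes. acc=0x8
Byte[5]=AC: continuation. acc=(acc<<6)|0x2C=0x22C
Byte[6]=A8: continuation. acc=(acc<<6)|0x28=0x8B28
Completed: cp=U+8B28 (starts at byte 4)
Byte[7]=78: 1-byte ASCII. cp=U+0078
Byte[8]=E5: 3-byte lead, need 2 cont bytes. acc=0x5
Byte[9]=B3: continuation. acc=(acc<<6)|0x33=0x173
Byte[10]=85: continuation. acc=(acc<<6)|0x05=0x5CC5
Completed: cp=U+5CC5 (starts at byte 8)

Answer: 0 1 2 4 7 8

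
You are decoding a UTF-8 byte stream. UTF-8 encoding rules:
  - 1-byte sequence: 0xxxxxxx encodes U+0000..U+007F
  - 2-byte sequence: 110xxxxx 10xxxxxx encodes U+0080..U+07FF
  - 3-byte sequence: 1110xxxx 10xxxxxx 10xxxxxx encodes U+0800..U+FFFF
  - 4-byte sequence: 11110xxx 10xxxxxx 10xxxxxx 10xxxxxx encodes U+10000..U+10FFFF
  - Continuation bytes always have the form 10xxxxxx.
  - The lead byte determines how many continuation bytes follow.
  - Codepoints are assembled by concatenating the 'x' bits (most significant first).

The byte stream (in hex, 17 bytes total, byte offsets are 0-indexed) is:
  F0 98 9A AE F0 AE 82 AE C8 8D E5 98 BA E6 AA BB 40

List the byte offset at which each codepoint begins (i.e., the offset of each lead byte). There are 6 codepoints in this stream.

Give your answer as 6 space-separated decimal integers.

Answer: 0 4 8 10 13 16

Derivation:
Byte[0]=F0: 4-byte lead, need 3 cont bytes. acc=0x0
Byte[1]=98: continuation. acc=(acc<<6)|0x18=0x18
Byte[2]=9A: continuation. acc=(acc<<6)|0x1A=0x61A
Byte[3]=AE: continuation. acc=(acc<<6)|0x2E=0x186AE
Completed: cp=U+186AE (starts at byte 0)
Byte[4]=F0: 4-byte lead, need 3 cont bytes. acc=0x0
Byte[5]=AE: continuation. acc=(acc<<6)|0x2E=0x2E
Byte[6]=82: continuation. acc=(acc<<6)|0x02=0xB82
Byte[7]=AE: continuation. acc=(acc<<6)|0x2E=0x2E0AE
Completed: cp=U+2E0AE (starts at byte 4)
Byte[8]=C8: 2-byte lead, need 1 cont bytes. acc=0x8
Byte[9]=8D: continuation. acc=(acc<<6)|0x0D=0x20D
Completed: cp=U+020D (starts at byte 8)
Byte[10]=E5: 3-byte lead, need 2 cont bytes. acc=0x5
Byte[11]=98: continuation. acc=(acc<<6)|0x18=0x158
Byte[12]=BA: continuation. acc=(acc<<6)|0x3A=0x563A
Completed: cp=U+563A (starts at byte 10)
Byte[13]=E6: 3-byte lead, need 2 cont bytes. acc=0x6
Byte[14]=AA: continuation. acc=(acc<<6)|0x2A=0x1AA
Byte[15]=BB: continuation. acc=(acc<<6)|0x3B=0x6ABB
Completed: cp=U+6ABB (starts at byte 13)
Byte[16]=40: 1-byte ASCII. cp=U+0040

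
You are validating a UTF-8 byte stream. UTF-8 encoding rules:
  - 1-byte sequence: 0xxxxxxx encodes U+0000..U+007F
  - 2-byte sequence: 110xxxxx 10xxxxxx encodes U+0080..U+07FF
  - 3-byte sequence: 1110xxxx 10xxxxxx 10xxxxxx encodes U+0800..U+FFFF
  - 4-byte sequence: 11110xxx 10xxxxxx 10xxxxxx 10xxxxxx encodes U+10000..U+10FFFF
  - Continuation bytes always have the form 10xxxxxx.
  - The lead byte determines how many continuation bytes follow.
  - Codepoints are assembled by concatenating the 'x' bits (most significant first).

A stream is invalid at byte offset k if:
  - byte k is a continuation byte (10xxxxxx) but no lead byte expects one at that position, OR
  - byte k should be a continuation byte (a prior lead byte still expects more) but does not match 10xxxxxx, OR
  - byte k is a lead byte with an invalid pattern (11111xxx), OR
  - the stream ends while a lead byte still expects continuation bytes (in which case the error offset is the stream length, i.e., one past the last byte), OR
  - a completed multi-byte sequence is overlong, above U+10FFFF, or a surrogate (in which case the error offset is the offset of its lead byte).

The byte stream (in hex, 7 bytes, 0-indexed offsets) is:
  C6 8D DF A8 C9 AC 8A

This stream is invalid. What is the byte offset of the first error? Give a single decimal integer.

Answer: 6

Derivation:
Byte[0]=C6: 2-byte lead, need 1 cont bytes. acc=0x6
Byte[1]=8D: continuation. acc=(acc<<6)|0x0D=0x18D
Completed: cp=U+018D (starts at byte 0)
Byte[2]=DF: 2-byte lead, need 1 cont bytes. acc=0x1F
Byte[3]=A8: continuation. acc=(acc<<6)|0x28=0x7E8
Completed: cp=U+07E8 (starts at byte 2)
Byte[4]=C9: 2-byte lead, need 1 cont bytes. acc=0x9
Byte[5]=AC: continuation. acc=(acc<<6)|0x2C=0x26C
Completed: cp=U+026C (starts at byte 4)
Byte[6]=8A: INVALID lead byte (not 0xxx/110x/1110/11110)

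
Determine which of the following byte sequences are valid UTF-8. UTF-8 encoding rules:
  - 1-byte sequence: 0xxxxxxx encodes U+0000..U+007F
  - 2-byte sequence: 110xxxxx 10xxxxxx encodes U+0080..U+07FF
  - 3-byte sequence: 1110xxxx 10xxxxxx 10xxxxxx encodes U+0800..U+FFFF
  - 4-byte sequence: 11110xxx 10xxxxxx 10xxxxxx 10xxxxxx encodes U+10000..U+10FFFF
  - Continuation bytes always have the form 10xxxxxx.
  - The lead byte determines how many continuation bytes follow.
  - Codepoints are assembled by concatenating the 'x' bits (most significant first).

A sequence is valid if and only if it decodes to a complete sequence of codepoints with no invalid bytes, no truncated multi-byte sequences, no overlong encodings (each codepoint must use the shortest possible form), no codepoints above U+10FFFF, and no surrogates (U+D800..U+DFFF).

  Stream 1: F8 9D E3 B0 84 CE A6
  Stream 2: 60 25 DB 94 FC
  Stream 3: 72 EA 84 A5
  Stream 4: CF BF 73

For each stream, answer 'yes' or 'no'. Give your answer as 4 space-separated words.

Stream 1: error at byte offset 0. INVALID
Stream 2: error at byte offset 4. INVALID
Stream 3: decodes cleanly. VALID
Stream 4: decodes cleanly. VALID

Answer: no no yes yes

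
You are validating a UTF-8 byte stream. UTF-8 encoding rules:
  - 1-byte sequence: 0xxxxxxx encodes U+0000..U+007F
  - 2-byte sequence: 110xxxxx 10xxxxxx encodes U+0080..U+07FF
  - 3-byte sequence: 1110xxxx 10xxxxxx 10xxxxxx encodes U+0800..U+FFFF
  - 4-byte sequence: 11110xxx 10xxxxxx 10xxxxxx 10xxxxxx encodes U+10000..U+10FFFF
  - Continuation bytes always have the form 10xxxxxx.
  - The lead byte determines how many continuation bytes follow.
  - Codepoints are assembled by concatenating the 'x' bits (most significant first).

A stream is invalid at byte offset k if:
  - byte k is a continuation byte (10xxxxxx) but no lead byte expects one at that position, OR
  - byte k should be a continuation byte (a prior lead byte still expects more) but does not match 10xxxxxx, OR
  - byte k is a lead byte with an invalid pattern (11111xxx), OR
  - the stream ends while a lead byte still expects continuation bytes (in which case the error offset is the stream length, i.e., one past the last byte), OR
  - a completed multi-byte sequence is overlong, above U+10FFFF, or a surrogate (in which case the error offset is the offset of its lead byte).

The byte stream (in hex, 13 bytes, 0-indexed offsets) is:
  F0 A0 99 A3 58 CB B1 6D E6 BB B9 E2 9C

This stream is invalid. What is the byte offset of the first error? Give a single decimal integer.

Byte[0]=F0: 4-byte lead, need 3 cont bytes. acc=0x0
Byte[1]=A0: continuation. acc=(acc<<6)|0x20=0x20
Byte[2]=99: continuation. acc=(acc<<6)|0x19=0x819
Byte[3]=A3: continuation. acc=(acc<<6)|0x23=0x20663
Completed: cp=U+20663 (starts at byte 0)
Byte[4]=58: 1-byte ASCII. cp=U+0058
Byte[5]=CB: 2-byte lead, need 1 cont bytes. acc=0xB
Byte[6]=B1: continuation. acc=(acc<<6)|0x31=0x2F1
Completed: cp=U+02F1 (starts at byte 5)
Byte[7]=6D: 1-byte ASCII. cp=U+006D
Byte[8]=E6: 3-byte lead, need 2 cont bytes. acc=0x6
Byte[9]=BB: continuation. acc=(acc<<6)|0x3B=0x1BB
Byte[10]=B9: continuation. acc=(acc<<6)|0x39=0x6EF9
Completed: cp=U+6EF9 (starts at byte 8)
Byte[11]=E2: 3-byte lead, need 2 cont bytes. acc=0x2
Byte[12]=9C: continuation. acc=(acc<<6)|0x1C=0x9C
Byte[13]: stream ended, expected continuation. INVALID

Answer: 13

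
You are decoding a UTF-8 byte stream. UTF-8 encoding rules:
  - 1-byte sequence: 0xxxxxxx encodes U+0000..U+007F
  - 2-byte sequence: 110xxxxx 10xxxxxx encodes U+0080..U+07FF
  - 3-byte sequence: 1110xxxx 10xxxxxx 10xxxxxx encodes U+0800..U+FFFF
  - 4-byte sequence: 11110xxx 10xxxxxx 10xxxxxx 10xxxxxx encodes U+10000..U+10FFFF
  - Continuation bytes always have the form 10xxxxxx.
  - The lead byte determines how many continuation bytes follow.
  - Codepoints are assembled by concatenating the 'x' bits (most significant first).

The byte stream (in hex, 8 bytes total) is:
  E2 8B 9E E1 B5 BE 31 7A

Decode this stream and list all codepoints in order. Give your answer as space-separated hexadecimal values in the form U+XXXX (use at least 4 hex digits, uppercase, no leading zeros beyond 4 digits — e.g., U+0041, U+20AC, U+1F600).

Byte[0]=E2: 3-byte lead, need 2 cont bytes. acc=0x2
Byte[1]=8B: continuation. acc=(acc<<6)|0x0B=0x8B
Byte[2]=9E: continuation. acc=(acc<<6)|0x1E=0x22DE
Completed: cp=U+22DE (starts at byte 0)
Byte[3]=E1: 3-byte lead, need 2 cont bytes. acc=0x1
Byte[4]=B5: continuation. acc=(acc<<6)|0x35=0x75
Byte[5]=BE: continuation. acc=(acc<<6)|0x3E=0x1D7E
Completed: cp=U+1D7E (starts at byte 3)
Byte[6]=31: 1-byte ASCII. cp=U+0031
Byte[7]=7A: 1-byte ASCII. cp=U+007A

Answer: U+22DE U+1D7E U+0031 U+007A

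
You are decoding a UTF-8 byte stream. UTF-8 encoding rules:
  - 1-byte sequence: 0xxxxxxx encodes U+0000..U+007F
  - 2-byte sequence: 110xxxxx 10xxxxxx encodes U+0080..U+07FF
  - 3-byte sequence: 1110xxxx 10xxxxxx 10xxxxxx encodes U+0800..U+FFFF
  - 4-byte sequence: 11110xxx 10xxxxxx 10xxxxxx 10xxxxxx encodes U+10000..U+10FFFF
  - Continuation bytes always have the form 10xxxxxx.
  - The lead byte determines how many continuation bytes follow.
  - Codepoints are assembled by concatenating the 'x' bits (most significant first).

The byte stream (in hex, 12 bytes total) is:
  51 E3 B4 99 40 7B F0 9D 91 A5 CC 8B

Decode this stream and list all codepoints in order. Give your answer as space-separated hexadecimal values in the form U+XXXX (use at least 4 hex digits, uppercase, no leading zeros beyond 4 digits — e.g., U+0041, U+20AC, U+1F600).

Answer: U+0051 U+3D19 U+0040 U+007B U+1D465 U+030B

Derivation:
Byte[0]=51: 1-byte ASCII. cp=U+0051
Byte[1]=E3: 3-byte lead, need 2 cont bytes. acc=0x3
Byte[2]=B4: continuation. acc=(acc<<6)|0x34=0xF4
Byte[3]=99: continuation. acc=(acc<<6)|0x19=0x3D19
Completed: cp=U+3D19 (starts at byte 1)
Byte[4]=40: 1-byte ASCII. cp=U+0040
Byte[5]=7B: 1-byte ASCII. cp=U+007B
Byte[6]=F0: 4-byte lead, need 3 cont bytes. acc=0x0
Byte[7]=9D: continuation. acc=(acc<<6)|0x1D=0x1D
Byte[8]=91: continuation. acc=(acc<<6)|0x11=0x751
Byte[9]=A5: continuation. acc=(acc<<6)|0x25=0x1D465
Completed: cp=U+1D465 (starts at byte 6)
Byte[10]=CC: 2-byte lead, need 1 cont bytes. acc=0xC
Byte[11]=8B: continuation. acc=(acc<<6)|0x0B=0x30B
Completed: cp=U+030B (starts at byte 10)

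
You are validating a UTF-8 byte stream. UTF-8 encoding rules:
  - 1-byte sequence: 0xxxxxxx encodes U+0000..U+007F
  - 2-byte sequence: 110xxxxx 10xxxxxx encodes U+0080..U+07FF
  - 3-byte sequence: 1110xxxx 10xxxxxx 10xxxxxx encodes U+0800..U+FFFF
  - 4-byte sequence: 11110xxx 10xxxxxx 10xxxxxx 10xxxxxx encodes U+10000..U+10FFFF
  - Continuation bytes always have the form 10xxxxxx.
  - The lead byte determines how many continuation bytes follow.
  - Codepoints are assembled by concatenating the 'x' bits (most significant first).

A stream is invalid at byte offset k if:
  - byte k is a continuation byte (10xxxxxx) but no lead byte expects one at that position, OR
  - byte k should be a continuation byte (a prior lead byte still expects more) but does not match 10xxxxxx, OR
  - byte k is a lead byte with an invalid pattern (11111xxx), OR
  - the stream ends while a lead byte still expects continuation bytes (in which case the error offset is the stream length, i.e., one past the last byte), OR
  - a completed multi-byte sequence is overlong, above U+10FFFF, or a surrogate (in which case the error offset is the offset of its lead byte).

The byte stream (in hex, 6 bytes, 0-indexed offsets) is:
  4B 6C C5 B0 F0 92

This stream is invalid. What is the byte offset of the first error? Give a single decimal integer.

Answer: 6

Derivation:
Byte[0]=4B: 1-byte ASCII. cp=U+004B
Byte[1]=6C: 1-byte ASCII. cp=U+006C
Byte[2]=C5: 2-byte lead, need 1 cont bytes. acc=0x5
Byte[3]=B0: continuation. acc=(acc<<6)|0x30=0x170
Completed: cp=U+0170 (starts at byte 2)
Byte[4]=F0: 4-byte lead, need 3 cont bytes. acc=0x0
Byte[5]=92: continuation. acc=(acc<<6)|0x12=0x12
Byte[6]: stream ended, expected continuation. INVALID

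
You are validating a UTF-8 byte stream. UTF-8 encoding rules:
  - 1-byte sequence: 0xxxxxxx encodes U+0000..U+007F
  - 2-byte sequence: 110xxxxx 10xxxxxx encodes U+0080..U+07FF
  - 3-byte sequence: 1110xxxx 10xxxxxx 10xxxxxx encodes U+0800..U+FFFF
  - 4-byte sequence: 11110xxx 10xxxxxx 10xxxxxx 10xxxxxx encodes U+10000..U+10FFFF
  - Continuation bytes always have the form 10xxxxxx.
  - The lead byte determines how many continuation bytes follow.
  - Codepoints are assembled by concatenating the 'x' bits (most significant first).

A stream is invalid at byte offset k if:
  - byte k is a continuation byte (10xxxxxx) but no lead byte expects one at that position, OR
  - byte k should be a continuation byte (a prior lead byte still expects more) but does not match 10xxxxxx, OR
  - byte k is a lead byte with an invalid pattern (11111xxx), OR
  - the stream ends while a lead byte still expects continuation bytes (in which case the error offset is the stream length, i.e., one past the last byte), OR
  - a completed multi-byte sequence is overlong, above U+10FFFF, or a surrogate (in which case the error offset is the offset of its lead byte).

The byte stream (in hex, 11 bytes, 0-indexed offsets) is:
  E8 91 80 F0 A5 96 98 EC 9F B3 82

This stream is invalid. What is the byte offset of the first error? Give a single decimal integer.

Byte[0]=E8: 3-byte lead, need 2 cont bytes. acc=0x8
Byte[1]=91: continuation. acc=(acc<<6)|0x11=0x211
Byte[2]=80: continuation. acc=(acc<<6)|0x00=0x8440
Completed: cp=U+8440 (starts at byte 0)
Byte[3]=F0: 4-byte lead, need 3 cont bytes. acc=0x0
Byte[4]=A5: continuation. acc=(acc<<6)|0x25=0x25
Byte[5]=96: continuation. acc=(acc<<6)|0x16=0x956
Byte[6]=98: continuation. acc=(acc<<6)|0x18=0x25598
Completed: cp=U+25598 (starts at byte 3)
Byte[7]=EC: 3-byte lead, need 2 cont bytes. acc=0xC
Byte[8]=9F: continuation. acc=(acc<<6)|0x1F=0x31F
Byte[9]=B3: continuation. acc=(acc<<6)|0x33=0xC7F3
Completed: cp=U+C7F3 (starts at byte 7)
Byte[10]=82: INVALID lead byte (not 0xxx/110x/1110/11110)

Answer: 10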